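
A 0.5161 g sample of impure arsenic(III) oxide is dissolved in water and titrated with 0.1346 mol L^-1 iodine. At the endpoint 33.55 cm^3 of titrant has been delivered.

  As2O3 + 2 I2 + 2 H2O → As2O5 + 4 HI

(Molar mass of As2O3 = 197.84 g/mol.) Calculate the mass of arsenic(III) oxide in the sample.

n(I2) = 0.03355 L × 0.1346 mol/L = 4.516 × 10^-3 mol
From the 1:2 ratio, n(As2O3) = 1/2 × 4.516 × 10^-3 = 2.258 × 10^-3 mol
mass of As2O3 = 2.258 × 10^-3 × 197.84 g/mol = 0.4467 g

0.4467 g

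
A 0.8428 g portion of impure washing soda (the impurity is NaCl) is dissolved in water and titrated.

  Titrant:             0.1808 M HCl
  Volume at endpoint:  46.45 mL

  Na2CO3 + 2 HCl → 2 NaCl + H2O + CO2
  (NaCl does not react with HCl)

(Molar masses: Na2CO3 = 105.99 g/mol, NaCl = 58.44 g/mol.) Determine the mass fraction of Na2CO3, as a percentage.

n(HCl) = 0.04645 × 0.1808 = 8.398 × 10^-3 mol
Let x = n(Na2CO3), y = n(NaCl).
Titrant: 2x = 8.398 × 10^-3;  mass: 105.99x + 58.44y = 0.8428
Solving, x = 4.199 × 10^-3 mol, y = 6.806 × 10^-3 mol
mass of Na2CO3 = 4.199 × 10^-3 × 105.99 = 0.4451 g
% Na2CO3 = 0.4451 / 0.8428 × 100 = 52.81 %

52.81 %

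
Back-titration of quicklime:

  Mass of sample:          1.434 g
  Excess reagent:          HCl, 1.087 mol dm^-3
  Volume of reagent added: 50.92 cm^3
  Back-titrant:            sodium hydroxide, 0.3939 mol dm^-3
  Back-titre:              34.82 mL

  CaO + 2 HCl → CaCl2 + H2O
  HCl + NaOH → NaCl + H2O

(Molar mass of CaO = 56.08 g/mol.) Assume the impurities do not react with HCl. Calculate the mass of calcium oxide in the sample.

n(HCl) added = 0.05092 × 1.087 = 0.05535 mol
n(NaOH) used in back-titration = 0.03482 × 0.3939 = 0.01372 mol
n(HCl) left over = 0.01372 mol (1:1 ratio)
n(HCl) consumed by analyte = 0.05535 − 0.01372 = 0.04163 mol
From the 1:2 ratio, n(CaO) = 1/2 × 0.04163 = 0.02082 mol
mass of CaO = 0.02082 × 56.08 = 1.167 g

1.167 g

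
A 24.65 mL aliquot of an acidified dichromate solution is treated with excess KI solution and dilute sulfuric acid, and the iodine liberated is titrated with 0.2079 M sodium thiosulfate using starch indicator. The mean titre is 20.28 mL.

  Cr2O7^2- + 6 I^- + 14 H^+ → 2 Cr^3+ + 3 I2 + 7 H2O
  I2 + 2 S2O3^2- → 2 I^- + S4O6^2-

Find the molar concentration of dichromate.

n(S2O3^2-) = 0.02028 × 0.2079 = 4.216 × 10^-3 mol
n(I2) = n(S2O3^2-)/2 = 2.108 × 10^-3 mol
From the 1:3 ratio, n(Cr2O7^2-) in the aliquot = 1/3 × 2.108 × 10^-3 = 7.027 × 10^-4 mol
[Cr2O7^2-] = 7.027 × 10^-4 / 0.02465 = 0.02851 mol/L

0.02851 M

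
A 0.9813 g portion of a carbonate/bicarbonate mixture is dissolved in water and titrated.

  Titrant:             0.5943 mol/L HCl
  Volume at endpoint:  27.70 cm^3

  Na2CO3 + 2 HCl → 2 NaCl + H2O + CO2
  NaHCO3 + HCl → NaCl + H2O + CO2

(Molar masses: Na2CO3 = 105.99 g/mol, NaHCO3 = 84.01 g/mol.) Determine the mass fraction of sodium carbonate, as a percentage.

n(HCl) = 0.02770 × 0.5943 = 0.01646 mol
Let x = n(Na2CO3), y = n(NaHCO3).
Titrant: 2x + 1y = 0.01646;  mass: 105.99x + 84.01y = 0.9813
Solving, x = 6.476 × 10^-3 mol, y = 3.511 × 10^-3 mol
mass of Na2CO3 = 6.476 × 10^-3 × 105.99 = 0.6863 g
% Na2CO3 = 0.6863 / 0.9813 × 100 = 69.94 %

69.94 %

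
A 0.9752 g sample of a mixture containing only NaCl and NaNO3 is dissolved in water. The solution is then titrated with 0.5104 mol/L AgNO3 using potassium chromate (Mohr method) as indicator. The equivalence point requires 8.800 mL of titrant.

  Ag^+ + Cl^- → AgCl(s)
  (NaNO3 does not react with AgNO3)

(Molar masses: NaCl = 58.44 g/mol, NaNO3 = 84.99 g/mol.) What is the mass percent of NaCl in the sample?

26.92 %

n(AgNO3) = 0.008800 × 0.5104 = 4.492 × 10^-3 mol
Let x = n(NaCl), y = n(NaNO3).
Titrant: 1x = 4.492 × 10^-3;  mass: 58.44x + 84.99y = 0.9752
Solving, x = 4.492 × 10^-3 mol, y = 8.386 × 10^-3 mol
mass of NaCl = 4.492 × 10^-3 × 58.44 = 0.2625 g
% NaCl = 0.2625 / 0.9752 × 100 = 26.92 %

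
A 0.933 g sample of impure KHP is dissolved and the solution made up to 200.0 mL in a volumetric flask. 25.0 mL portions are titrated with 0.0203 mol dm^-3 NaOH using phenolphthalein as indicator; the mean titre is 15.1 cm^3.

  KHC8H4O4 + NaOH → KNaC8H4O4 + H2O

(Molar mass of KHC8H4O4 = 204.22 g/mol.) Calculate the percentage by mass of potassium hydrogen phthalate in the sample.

53.7 %

n(NaOH) per titration = 0.0151 × 0.0203 = 3.07 × 10^-4 mol
n(KHC8H4O4) in each aliquot = 3.07 × 10^-4 mol (1:1 ratio)
n(KHC8H4O4) in the whole flask = 3.07 × 10^-4 × 200.0/25.0 = 2.45 × 10^-3 mol
mass of KHC8H4O4 = 2.45 × 10^-3 × 204.22 = 0.501 g
% KHC8H4O4 = 0.501 / 0.933 × 100 = 53.7 %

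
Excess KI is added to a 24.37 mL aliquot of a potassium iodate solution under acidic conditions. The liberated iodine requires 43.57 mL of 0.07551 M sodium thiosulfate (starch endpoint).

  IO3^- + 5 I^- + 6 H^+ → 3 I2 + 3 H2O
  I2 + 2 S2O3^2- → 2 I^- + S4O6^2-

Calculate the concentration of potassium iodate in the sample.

0.02250 M

n(S2O3^2-) = 0.04357 × 0.07551 = 3.290 × 10^-3 mol
n(I2) = n(S2O3^2-)/2 = 1.645 × 10^-3 mol
From the 1:3 ratio, n(IO3^-) in the aliquot = 1/3 × 1.645 × 10^-3 = 5.483 × 10^-4 mol
[IO3^-] = 5.483 × 10^-4 / 0.02437 = 0.02250 mol/L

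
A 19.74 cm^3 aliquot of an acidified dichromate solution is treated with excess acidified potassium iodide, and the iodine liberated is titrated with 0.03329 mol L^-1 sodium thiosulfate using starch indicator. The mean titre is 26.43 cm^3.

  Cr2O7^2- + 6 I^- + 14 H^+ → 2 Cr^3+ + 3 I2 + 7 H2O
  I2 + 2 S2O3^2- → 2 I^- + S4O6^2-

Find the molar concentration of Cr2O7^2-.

n(S2O3^2-) = 0.02643 × 0.03329 = 8.799 × 10^-4 mol
n(I2) = n(S2O3^2-)/2 = 4.399 × 10^-4 mol
From the 1:3 ratio, n(Cr2O7^2-) in the aliquot = 1/3 × 4.399 × 10^-4 = 1.466 × 10^-4 mol
[Cr2O7^2-] = 1.466 × 10^-4 / 0.01974 = 0.007429 mol/L

0.007429 mol/L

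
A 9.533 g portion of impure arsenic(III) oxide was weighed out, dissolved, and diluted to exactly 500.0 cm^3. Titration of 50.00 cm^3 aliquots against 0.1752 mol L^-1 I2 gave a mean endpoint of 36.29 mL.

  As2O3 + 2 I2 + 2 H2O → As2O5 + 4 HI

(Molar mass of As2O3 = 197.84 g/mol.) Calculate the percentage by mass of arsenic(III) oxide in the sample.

65.97 %

n(I2) per titration = 0.03629 × 0.1752 = 6.358 × 10^-3 mol
From the 1:2 ratio, n(As2O3) in each aliquot = 1/2 × 6.358 × 10^-3 = 3.179 × 10^-3 mol
n(As2O3) in the whole flask = 3.179 × 10^-3 × 500.0/50.00 = 0.03179 mol
mass of As2O3 = 0.03179 × 197.84 = 6.289 g
% As2O3 = 6.289 / 9.533 × 100 = 65.97 %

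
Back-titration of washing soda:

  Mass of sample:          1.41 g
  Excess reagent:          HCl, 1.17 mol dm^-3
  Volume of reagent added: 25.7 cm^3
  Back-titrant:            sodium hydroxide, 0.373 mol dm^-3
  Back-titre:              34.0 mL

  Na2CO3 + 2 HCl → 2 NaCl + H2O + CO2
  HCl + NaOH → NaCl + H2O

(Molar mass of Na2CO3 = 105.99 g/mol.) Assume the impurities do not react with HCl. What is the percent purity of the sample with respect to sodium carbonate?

n(HCl) added = 0.0257 × 1.17 = 0.0301 mol
n(NaOH) used in back-titration = 0.0340 × 0.373 = 0.0127 mol
n(HCl) left over = 0.0127 mol (1:1 ratio)
n(HCl) consumed by analyte = 0.0301 − 0.0127 = 0.0174 mol
From the 1:2 ratio, n(Na2CO3) = 1/2 × 0.0174 = 8.69 × 10^-3 mol
mass of Na2CO3 = 8.69 × 10^-3 × 105.99 = 0.921 g
% Na2CO3 = 0.921 / 1.41 × 100 = 65.3 %

65.3 %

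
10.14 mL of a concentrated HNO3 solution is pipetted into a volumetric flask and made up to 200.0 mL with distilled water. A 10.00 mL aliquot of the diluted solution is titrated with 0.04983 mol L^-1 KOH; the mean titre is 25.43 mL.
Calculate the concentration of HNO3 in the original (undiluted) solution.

HNO3 + KOH → KNO3 + H2O
n(KOH) = 0.02543 × 0.04983 = 1.267 × 10^-3 mol
n(HNO3) in the aliquot = 1.267 × 10^-3 mol (1:1 ratio)
[HNO3]_dilute = 1.267 × 10^-3 / 0.01000 = 0.1267 mol/L
Dilution factor = 200.0 / 10.14 = 19.72
[HNO3]_stock = 0.1267 × 19.72 = 2.499 mol/L

2.499 mol/L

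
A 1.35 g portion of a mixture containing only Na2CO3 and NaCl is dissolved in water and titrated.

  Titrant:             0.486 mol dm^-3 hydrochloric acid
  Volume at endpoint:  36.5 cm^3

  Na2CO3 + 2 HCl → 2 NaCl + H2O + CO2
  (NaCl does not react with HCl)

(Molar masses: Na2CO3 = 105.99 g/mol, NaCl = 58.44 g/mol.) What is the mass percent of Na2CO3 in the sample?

69.6 %

n(HCl) = 0.0365 × 0.486 = 0.0177 mol
Let x = n(Na2CO3), y = n(NaCl).
Titrant: 2x = 0.0177;  mass: 105.99x + 58.44y = 1.35
Solving, x = 8.87 × 10^-3 mol, y = 7.01 × 10^-3 mol
mass of Na2CO3 = 8.87 × 10^-3 × 105.99 = 0.940 g
% Na2CO3 = 0.940 / 1.35 × 100 = 69.6 %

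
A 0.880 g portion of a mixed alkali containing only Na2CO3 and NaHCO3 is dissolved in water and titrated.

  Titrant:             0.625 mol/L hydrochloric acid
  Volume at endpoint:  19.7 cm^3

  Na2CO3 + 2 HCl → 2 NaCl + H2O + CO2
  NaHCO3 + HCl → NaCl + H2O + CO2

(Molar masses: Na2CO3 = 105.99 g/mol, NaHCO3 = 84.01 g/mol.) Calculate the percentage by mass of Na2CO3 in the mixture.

30.0 %

n(HCl) = 0.0197 × 0.625 = 0.0123 mol
Let x = n(Na2CO3), y = n(NaHCO3).
Titrant: 2x + 1y = 0.0123;  mass: 105.99x + 84.01y = 0.880
Solving, x = 2.49 × 10^-3 mol, y = 7.34 × 10^-3 mol
mass of Na2CO3 = 2.49 × 10^-3 × 105.99 = 0.264 g
% Na2CO3 = 0.264 / 0.880 × 100 = 30.0 %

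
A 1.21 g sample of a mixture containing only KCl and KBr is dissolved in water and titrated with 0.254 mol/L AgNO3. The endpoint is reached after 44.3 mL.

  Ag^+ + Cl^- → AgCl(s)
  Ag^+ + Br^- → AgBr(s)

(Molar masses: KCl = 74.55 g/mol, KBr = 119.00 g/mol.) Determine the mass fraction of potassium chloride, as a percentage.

n(AgNO3) = 0.0443 × 0.254 = 0.0113 mol
Let x = n(KCl), y = n(KBr).
Titrant: 1x + 1y = 0.0113;  mass: 74.55x + 119.00y = 1.21
Solving, x = 2.90 × 10^-3 mol, y = 8.35 × 10^-3 mol
mass of KCl = 2.90 × 10^-3 × 74.55 = 0.216 g
% KCl = 0.216 / 1.21 × 100 = 17.9 %

17.9 %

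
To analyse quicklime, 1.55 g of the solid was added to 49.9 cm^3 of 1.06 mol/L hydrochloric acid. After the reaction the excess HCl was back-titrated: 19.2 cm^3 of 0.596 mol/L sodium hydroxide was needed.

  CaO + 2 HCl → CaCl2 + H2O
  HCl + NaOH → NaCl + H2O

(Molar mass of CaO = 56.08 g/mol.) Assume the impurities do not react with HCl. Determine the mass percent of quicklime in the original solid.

75.0 %

n(HCl) added = 0.0499 × 1.06 = 0.0529 mol
n(NaOH) used in back-titration = 0.0192 × 0.596 = 0.0114 mol
n(HCl) left over = 0.0114 mol (1:1 ratio)
n(HCl) consumed by analyte = 0.0529 − 0.0114 = 0.0415 mol
From the 1:2 ratio, n(CaO) = 1/2 × 0.0415 = 0.0207 mol
mass of CaO = 0.0207 × 56.08 = 1.16 g
% CaO = 1.16 / 1.55 × 100 = 75.0 %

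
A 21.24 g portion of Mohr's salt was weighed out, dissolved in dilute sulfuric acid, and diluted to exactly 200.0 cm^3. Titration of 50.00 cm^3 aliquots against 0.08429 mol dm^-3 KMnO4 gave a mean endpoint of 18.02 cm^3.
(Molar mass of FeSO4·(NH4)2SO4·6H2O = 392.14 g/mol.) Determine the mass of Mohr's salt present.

MnO4^- + 5 Fe^2+ + 8 H^+ → Mn^2+ + 5 Fe^3+ + 4 H2O
n(KMnO4) per titration = 0.01802 × 0.08429 = 1.519 × 10^-3 mol
From the 5:1 ratio, n(FeSO4·(NH4)2SO4·6H2O) in each aliquot = 5/1 × 1.519 × 10^-3 = 7.595 × 10^-3 mol
n(FeSO4·(NH4)2SO4·6H2O) in the whole flask = 7.595 × 10^-3 × 200.0/50.00 = 0.03038 mol
mass of FeSO4·(NH4)2SO4·6H2O = 0.03038 × 392.14 = 11.91 g

11.91 g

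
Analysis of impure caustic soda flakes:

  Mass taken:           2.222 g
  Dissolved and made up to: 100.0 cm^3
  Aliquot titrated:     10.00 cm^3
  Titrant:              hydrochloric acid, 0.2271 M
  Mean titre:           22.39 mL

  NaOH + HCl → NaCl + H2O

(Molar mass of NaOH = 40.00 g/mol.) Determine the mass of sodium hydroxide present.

n(HCl) per titration = 0.02239 × 0.2271 = 5.085 × 10^-3 mol
n(NaOH) in each aliquot = 5.085 × 10^-3 mol (1:1 ratio)
n(NaOH) in the whole flask = 5.085 × 10^-3 × 100.0/10.00 = 0.05085 mol
mass of NaOH = 0.05085 × 40.00 = 2.034 g

2.034 g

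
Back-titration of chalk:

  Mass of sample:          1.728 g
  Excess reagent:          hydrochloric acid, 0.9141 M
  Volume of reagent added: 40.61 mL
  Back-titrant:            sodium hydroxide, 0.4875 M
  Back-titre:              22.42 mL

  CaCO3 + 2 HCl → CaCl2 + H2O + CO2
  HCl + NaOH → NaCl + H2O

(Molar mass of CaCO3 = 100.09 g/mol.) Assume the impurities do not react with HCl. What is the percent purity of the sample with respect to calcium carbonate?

75.85 %

n(HCl) added = 0.04061 × 0.9141 = 0.03712 mol
n(NaOH) used in back-titration = 0.02242 × 0.4875 = 0.01093 mol
n(HCl) left over = 0.01093 mol (1:1 ratio)
n(HCl) consumed by analyte = 0.03712 − 0.01093 = 0.02619 mol
From the 1:2 ratio, n(CaCO3) = 1/2 × 0.02619 = 0.01310 mol
mass of CaCO3 = 0.01310 × 100.09 = 1.311 g
% CaCO3 = 1.311 / 1.728 × 100 = 75.85 %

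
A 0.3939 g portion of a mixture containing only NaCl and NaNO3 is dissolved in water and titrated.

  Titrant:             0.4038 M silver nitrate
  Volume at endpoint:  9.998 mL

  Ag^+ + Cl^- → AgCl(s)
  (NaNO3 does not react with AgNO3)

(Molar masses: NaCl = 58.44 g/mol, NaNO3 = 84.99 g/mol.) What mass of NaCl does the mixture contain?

n(AgNO3) = 0.009998 × 0.4038 = 4.037 × 10^-3 mol
Let x = n(NaCl), y = n(NaNO3).
Titrant: 1x = 4.037 × 10^-3;  mass: 58.44x + 84.99y = 0.3939
Solving, x = 4.037 × 10^-3 mol, y = 1.859 × 10^-3 mol
mass of NaCl = 4.037 × 10^-3 × 58.44 = 0.2359 g

0.2359 g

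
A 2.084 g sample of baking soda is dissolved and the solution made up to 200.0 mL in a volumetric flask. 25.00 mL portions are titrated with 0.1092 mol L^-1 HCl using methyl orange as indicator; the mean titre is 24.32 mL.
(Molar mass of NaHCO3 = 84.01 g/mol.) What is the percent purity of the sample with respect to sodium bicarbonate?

85.65 %

NaHCO3 + HCl → NaCl + H2O + CO2
n(HCl) per titration = 0.02432 × 0.1092 = 2.656 × 10^-3 mol
n(NaHCO3) in each aliquot = 2.656 × 10^-3 mol (1:1 ratio)
n(NaHCO3) in the whole flask = 2.656 × 10^-3 × 200.0/25.00 = 0.02125 mol
mass of NaHCO3 = 0.02125 × 84.01 = 1.785 g
% NaHCO3 = 1.785 / 2.084 × 100 = 85.65 %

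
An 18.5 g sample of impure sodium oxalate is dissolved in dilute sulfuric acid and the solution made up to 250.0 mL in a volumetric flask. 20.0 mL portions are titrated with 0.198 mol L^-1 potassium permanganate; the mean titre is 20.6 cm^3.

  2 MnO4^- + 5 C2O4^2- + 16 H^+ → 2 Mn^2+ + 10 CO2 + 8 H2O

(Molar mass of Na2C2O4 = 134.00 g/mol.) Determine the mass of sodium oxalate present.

n(KMnO4) per titration = 0.0206 × 0.198 = 4.08 × 10^-3 mol
From the 5:2 ratio, n(Na2C2O4) in each aliquot = 5/2 × 4.08 × 10^-3 = 0.0102 mol
n(Na2C2O4) in the whole flask = 0.0102 × 250.0/20.0 = 0.127 mol
mass of Na2C2O4 = 0.127 × 134.00 = 17.1 g

17.1 g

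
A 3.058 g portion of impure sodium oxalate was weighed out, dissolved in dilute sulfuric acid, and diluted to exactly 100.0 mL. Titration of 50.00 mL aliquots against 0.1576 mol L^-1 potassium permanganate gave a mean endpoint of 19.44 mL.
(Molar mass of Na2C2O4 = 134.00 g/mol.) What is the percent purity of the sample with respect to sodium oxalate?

67.13 %

2 MnO4^- + 5 C2O4^2- + 16 H^+ → 2 Mn^2+ + 10 CO2 + 8 H2O
n(KMnO4) per titration = 0.01944 × 0.1576 = 3.064 × 10^-3 mol
From the 5:2 ratio, n(Na2C2O4) in each aliquot = 5/2 × 3.064 × 10^-3 = 7.659 × 10^-3 mol
n(Na2C2O4) in the whole flask = 7.659 × 10^-3 × 100.0/50.00 = 0.01532 mol
mass of Na2C2O4 = 0.01532 × 134.00 = 2.053 g
% Na2C2O4 = 2.053 / 3.058 × 100 = 67.13 %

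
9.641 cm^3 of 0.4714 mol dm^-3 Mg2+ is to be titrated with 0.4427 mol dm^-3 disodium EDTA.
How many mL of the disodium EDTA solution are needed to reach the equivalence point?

Mg^2+ + EDTA^4- → [Mg(EDTA)]^2-
n(Mg2+) = 0.009641 L × 0.4714 mol/L = 4.545 × 10^-3 mol
n(EDTA) = 4.545 × 10^-3 mol (1:1 stoichiometry)
V(EDTA) = 4.545 × 10^-3 mol / 0.4427 mol/L = 0.01027 L = 10.27 mL

10.27 mL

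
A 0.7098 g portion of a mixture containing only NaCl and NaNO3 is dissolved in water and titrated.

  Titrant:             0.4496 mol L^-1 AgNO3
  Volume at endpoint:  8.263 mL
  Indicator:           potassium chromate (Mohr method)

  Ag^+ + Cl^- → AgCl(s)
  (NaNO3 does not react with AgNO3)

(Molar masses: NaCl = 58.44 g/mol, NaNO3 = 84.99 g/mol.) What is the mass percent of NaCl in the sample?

30.59 %

n(AgNO3) = 0.008263 × 0.4496 = 3.715 × 10^-3 mol
Let x = n(NaCl), y = n(NaNO3).
Titrant: 1x = 3.715 × 10^-3;  mass: 58.44x + 84.99y = 0.7098
Solving, x = 3.715 × 10^-3 mol, y = 5.797 × 10^-3 mol
mass of NaCl = 3.715 × 10^-3 × 58.44 = 0.2171 g
% NaCl = 0.2171 / 0.7098 × 100 = 30.59 %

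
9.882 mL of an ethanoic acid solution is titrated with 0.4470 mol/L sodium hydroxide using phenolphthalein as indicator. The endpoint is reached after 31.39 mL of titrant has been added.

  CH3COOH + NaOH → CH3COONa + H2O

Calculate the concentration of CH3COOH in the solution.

1.420 mol/L

n(NaOH) = 0.03139 L × 0.4470 mol/L = 0.01403 mol
n(CH3COOH) = 0.01403 mol (1:1 mole ratio)
[CH3COOH] = 0.01403 mol / 0.009882 L = 1.420 mol/L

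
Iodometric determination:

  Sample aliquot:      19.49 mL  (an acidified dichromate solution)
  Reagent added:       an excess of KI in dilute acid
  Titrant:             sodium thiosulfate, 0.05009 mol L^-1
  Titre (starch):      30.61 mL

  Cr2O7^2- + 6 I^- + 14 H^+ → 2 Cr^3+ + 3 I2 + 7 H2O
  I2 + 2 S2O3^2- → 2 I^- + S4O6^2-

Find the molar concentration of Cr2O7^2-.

0.01311 mol/L

n(S2O3^2-) = 0.03061 × 0.05009 = 1.533 × 10^-3 mol
n(I2) = n(S2O3^2-)/2 = 7.666 × 10^-4 mol
From the 1:3 ratio, n(Cr2O7^2-) in the aliquot = 1/3 × 7.666 × 10^-4 = 2.555 × 10^-4 mol
[Cr2O7^2-] = 2.555 × 10^-4 / 0.01949 = 0.01311 mol/L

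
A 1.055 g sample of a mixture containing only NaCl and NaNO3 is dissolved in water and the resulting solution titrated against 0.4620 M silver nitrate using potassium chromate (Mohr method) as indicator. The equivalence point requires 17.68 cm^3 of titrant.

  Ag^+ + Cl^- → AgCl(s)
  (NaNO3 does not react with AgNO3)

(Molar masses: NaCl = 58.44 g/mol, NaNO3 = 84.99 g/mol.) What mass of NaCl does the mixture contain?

0.4773 g

n(AgNO3) = 0.01768 × 0.4620 = 8.168 × 10^-3 mol
Let x = n(NaCl), y = n(NaNO3).
Titrant: 1x = 8.168 × 10^-3;  mass: 58.44x + 84.99y = 1.055
Solving, x = 8.168 × 10^-3 mol, y = 6.797 × 10^-3 mol
mass of NaCl = 8.168 × 10^-3 × 58.44 = 0.4773 g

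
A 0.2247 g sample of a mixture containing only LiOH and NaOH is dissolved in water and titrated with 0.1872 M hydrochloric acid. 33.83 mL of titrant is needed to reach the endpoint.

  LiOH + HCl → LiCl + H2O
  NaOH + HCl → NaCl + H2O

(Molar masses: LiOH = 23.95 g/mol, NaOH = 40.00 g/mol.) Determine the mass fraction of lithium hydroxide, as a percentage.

n(HCl) = 0.03383 × 0.1872 = 6.333 × 10^-3 mol
Let x = n(LiOH), y = n(NaOH).
Titrant: 1x + 1y = 6.333 × 10^-3;  mass: 23.95x + 40.00y = 0.2247
Solving, x = 1.783 × 10^-3 mol, y = 4.550 × 10^-3 mol
mass of LiOH = 1.783 × 10^-3 × 23.95 = 0.04271 g
% LiOH = 0.04271 / 0.2247 × 100 = 19.01 %

19.01 %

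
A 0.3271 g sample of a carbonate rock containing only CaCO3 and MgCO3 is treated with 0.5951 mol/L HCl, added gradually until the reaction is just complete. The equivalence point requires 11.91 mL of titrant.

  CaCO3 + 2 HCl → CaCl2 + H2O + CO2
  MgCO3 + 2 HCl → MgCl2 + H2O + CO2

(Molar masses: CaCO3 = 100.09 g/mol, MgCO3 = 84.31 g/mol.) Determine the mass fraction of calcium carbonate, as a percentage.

54.92 %

n(HCl) = 0.01191 × 0.5951 = 7.088 × 10^-3 mol
Let x = n(CaCO3), y = n(MgCO3).
Titrant: 2x + 2y = 7.088 × 10^-3;  mass: 100.09x + 84.31y = 0.3271
Solving, x = 1.795 × 10^-3 mol, y = 1.749 × 10^-3 mol
mass of CaCO3 = 1.795 × 10^-3 × 100.09 = 0.1796 g
% CaCO3 = 0.1796 / 0.3271 × 100 = 54.92 %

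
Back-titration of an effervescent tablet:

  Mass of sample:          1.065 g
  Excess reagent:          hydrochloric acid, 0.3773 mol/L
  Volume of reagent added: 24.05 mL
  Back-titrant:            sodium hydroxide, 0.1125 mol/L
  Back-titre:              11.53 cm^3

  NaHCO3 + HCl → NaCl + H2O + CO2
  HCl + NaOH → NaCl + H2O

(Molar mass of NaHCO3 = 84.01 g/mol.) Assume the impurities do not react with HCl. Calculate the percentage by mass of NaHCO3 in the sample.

n(HCl) added = 0.02405 × 0.3773 = 9.074 × 10^-3 mol
n(NaOH) used in back-titration = 0.01153 × 0.1125 = 1.297 × 10^-3 mol
n(HCl) left over = 1.297 × 10^-3 mol (1:1 ratio)
n(HCl) consumed by analyte = 9.074 × 10^-3 − 1.297 × 10^-3 = 7.777 × 10^-3 mol
n(NaHCO3) = 7.777 × 10^-3 mol (1:1 ratio)
mass of NaHCO3 = 7.777 × 10^-3 × 84.01 = 0.6533 g
% NaHCO3 = 0.6533 / 1.065 × 100 = 61.35 %

61.35 %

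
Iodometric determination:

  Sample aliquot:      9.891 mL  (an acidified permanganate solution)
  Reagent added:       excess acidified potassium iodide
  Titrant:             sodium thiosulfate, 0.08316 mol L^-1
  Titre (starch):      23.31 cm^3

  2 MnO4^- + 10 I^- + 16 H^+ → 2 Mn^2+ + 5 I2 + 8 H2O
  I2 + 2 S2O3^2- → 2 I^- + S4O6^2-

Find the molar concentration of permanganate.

0.03920 mol/L

n(S2O3^2-) = 0.02331 × 0.08316 = 1.938 × 10^-3 mol
n(I2) = n(S2O3^2-)/2 = 9.692 × 10^-4 mol
From the 2:5 ratio, n(MnO4^-) in the aliquot = 2/5 × 9.692 × 10^-4 = 3.877 × 10^-4 mol
[MnO4^-] = 3.877 × 10^-4 / 0.009891 = 0.03920 mol/L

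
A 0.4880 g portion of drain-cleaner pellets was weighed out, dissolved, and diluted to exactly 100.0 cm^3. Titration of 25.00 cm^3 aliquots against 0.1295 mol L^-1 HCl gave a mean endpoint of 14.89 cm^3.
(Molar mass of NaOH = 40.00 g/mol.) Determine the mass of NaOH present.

NaOH + HCl → NaCl + H2O
n(HCl) per titration = 0.01489 × 0.1295 = 1.928 × 10^-3 mol
n(NaOH) in each aliquot = 1.928 × 10^-3 mol (1:1 ratio)
n(NaOH) in the whole flask = 1.928 × 10^-3 × 100.0/25.00 = 7.713 × 10^-3 mol
mass of NaOH = 7.713 × 10^-3 × 40.00 = 0.3085 g

0.3085 g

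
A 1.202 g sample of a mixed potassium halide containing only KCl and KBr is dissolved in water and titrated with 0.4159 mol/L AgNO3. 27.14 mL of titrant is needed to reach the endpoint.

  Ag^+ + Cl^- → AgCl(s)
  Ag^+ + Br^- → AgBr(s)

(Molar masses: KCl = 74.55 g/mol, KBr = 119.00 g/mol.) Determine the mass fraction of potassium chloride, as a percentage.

19.70 %

n(AgNO3) = 0.02714 × 0.4159 = 0.01129 mol
Let x = n(KCl), y = n(KBr).
Titrant: 1x + 1y = 0.01129;  mass: 74.55x + 119.00y = 1.202
Solving, x = 3.177 × 10^-3 mol, y = 8.111 × 10^-3 mol
mass of KCl = 3.177 × 10^-3 × 74.55 = 0.2368 g
% KCl = 0.2368 / 1.202 × 100 = 19.70 %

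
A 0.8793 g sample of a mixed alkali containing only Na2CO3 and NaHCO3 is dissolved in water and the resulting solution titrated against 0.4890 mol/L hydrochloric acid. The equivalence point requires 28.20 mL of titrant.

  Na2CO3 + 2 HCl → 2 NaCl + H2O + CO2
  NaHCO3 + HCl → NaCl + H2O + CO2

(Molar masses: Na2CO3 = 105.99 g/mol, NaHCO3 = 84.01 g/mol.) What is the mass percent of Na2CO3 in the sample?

n(HCl) = 0.02820 × 0.4890 = 0.01379 mol
Let x = n(Na2CO3), y = n(NaHCO3).
Titrant: 2x + 1y = 0.01379;  mass: 105.99x + 84.01y = 0.8793
Solving, x = 4.501 × 10^-3 mol, y = 4.788 × 10^-3 mol
mass of Na2CO3 = 4.501 × 10^-3 × 105.99 = 0.4770 g
% Na2CO3 = 0.4770 / 0.8793 × 100 = 54.25 %

54.25 %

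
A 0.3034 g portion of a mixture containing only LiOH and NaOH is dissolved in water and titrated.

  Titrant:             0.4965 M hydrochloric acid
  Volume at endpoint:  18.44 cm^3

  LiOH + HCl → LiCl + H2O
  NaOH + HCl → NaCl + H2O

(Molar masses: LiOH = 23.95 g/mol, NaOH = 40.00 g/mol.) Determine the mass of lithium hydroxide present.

0.09374 g

n(HCl) = 0.01844 × 0.4965 = 9.155 × 10^-3 mol
Let x = n(LiOH), y = n(NaOH).
Titrant: 1x + 1y = 9.155 × 10^-3;  mass: 23.95x + 40.00y = 0.3034
Solving, x = 3.914 × 10^-3 mol, y = 5.242 × 10^-3 mol
mass of LiOH = 3.914 × 10^-3 × 23.95 = 0.09374 g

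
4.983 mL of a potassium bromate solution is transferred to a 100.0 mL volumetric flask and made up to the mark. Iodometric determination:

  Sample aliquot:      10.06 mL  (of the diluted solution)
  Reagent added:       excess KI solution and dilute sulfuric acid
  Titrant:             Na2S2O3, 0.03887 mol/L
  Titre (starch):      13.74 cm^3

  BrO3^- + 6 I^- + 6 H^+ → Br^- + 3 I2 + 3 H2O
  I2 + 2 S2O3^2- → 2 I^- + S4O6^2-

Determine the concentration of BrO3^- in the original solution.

n(S2O3^2-) = 0.01374 × 0.03887 = 5.341 × 10^-4 mol
n(I2) = n(S2O3^2-)/2 = 2.670 × 10^-4 mol
From the 1:3 ratio, n(BrO3^-) in the aliquot = 1/3 × 2.670 × 10^-4 = 8.901 × 10^-5 mol
[BrO3^-]_dilute = 8.901 × 10^-5 / 0.01006 = 0.008848 mol/L
[BrO3^-]_original = 0.008848 × 100.0/4.983 = 0.1776 mol/L

0.1776 mol/L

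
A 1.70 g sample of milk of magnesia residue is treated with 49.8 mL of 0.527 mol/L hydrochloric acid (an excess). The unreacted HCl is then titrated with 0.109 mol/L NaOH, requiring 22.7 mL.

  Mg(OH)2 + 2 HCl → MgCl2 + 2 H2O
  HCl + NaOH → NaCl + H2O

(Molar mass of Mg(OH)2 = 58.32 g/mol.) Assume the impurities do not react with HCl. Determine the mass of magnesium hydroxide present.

0.693 g

n(HCl) added = 0.0498 × 0.527 = 0.0262 mol
n(NaOH) used in back-titration = 0.0227 × 0.109 = 2.47 × 10^-3 mol
n(HCl) left over = 2.47 × 10^-3 mol (1:1 ratio)
n(HCl) consumed by analyte = 0.0262 − 2.47 × 10^-3 = 0.0238 mol
From the 1:2 ratio, n(Mg(OH)2) = 1/2 × 0.0238 = 0.0119 mol
mass of Mg(OH)2 = 0.0119 × 58.32 = 0.693 g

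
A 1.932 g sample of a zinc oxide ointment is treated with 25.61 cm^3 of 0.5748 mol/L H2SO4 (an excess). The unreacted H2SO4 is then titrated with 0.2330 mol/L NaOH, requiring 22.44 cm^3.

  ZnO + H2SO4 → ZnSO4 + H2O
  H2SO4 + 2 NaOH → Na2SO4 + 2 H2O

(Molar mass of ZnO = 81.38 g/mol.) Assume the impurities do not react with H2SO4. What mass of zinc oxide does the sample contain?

n(H2SO4) added = 0.02561 × 0.5748 = 0.01472 mol
n(NaOH) used in back-titration = 0.02244 × 0.2330 = 5.229 × 10^-3 mol
From the 1:2 ratio, n(H2SO4) left over = 1/2 × 5.229 × 10^-3 = 2.614 × 10^-3 mol
n(H2SO4) consumed by analyte = 0.01472 − 2.614 × 10^-3 = 0.01211 mol
n(ZnO) = 0.01211 mol (1:1 ratio)
mass of ZnO = 0.01211 × 81.38 = 0.9852 g

0.9852 g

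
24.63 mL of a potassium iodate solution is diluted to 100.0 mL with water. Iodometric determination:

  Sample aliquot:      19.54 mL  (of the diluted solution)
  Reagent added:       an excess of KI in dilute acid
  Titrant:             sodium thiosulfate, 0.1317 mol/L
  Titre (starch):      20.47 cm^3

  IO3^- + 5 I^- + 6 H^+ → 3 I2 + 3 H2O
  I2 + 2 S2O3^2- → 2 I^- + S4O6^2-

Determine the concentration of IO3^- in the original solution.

n(S2O3^2-) = 0.02047 × 0.1317 = 2.696 × 10^-3 mol
n(I2) = n(S2O3^2-)/2 = 1.348 × 10^-3 mol
From the 1:3 ratio, n(IO3^-) in the aliquot = 1/3 × 1.348 × 10^-3 = 4.493 × 10^-4 mol
[IO3^-]_dilute = 4.493 × 10^-4 / 0.01954 = 0.02299 mol/L
[IO3^-]_original = 0.02299 × 100.0/24.63 = 0.09336 mol/L

0.09336 mol/L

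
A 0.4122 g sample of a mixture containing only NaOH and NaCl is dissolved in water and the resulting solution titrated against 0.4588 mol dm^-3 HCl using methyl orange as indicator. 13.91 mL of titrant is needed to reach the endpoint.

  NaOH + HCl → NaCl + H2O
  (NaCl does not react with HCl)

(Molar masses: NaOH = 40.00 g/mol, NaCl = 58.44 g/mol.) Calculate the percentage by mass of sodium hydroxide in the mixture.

n(HCl) = 0.01391 × 0.4588 = 6.382 × 10^-3 mol
Let x = n(NaOH), y = n(NaCl).
Titrant: 1x = 6.382 × 10^-3;  mass: 40.00x + 58.44y = 0.4122
Solving, x = 6.382 × 10^-3 mol, y = 2.685 × 10^-3 mol
mass of NaOH = 6.382 × 10^-3 × 40.00 = 0.2553 g
% NaOH = 0.2553 / 0.4122 × 100 = 61.93 %

61.93 %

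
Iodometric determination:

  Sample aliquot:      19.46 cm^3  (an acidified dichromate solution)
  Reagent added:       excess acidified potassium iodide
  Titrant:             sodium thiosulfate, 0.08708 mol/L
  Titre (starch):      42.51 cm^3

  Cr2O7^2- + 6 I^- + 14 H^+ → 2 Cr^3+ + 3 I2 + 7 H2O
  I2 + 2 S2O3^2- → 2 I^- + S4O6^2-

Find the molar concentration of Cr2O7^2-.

0.03170 mol/L

n(S2O3^2-) = 0.04251 × 0.08708 = 3.702 × 10^-3 mol
n(I2) = n(S2O3^2-)/2 = 1.851 × 10^-3 mol
From the 1:3 ratio, n(Cr2O7^2-) in the aliquot = 1/3 × 1.851 × 10^-3 = 6.170 × 10^-4 mol
[Cr2O7^2-] = 6.170 × 10^-4 / 0.01946 = 0.03170 mol/L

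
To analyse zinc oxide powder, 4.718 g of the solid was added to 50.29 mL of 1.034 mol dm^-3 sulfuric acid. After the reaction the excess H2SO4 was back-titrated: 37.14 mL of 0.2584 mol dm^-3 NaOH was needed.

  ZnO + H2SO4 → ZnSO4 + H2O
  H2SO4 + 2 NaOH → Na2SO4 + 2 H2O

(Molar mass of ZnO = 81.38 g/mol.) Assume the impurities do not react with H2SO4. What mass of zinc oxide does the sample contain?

3.841 g

n(H2SO4) added = 0.05029 × 1.034 = 0.05200 mol
n(NaOH) used in back-titration = 0.03714 × 0.2584 = 9.597 × 10^-3 mol
From the 1:2 ratio, n(H2SO4) left over = 1/2 × 9.597 × 10^-3 = 4.798 × 10^-3 mol
n(H2SO4) consumed by analyte = 0.05200 − 4.798 × 10^-3 = 0.04720 mol
n(ZnO) = 0.04720 mol (1:1 ratio)
mass of ZnO = 0.04720 × 81.38 = 3.841 g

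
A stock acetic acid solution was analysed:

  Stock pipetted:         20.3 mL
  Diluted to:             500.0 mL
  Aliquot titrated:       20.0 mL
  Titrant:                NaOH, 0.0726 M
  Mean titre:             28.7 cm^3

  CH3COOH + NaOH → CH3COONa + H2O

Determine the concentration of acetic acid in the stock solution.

2.57 M

n(NaOH) = 0.0287 × 0.0726 = 2.08 × 10^-3 mol
n(CH3COOH) in the aliquot = 2.08 × 10^-3 mol (1:1 ratio)
[CH3COOH]_dilute = 2.08 × 10^-3 / 0.0200 = 0.104 mol/L
Dilution factor = 500.0 / 20.3 = 24.63
[CH3COOH]_stock = 0.104 × 24.63 = 2.57 mol/L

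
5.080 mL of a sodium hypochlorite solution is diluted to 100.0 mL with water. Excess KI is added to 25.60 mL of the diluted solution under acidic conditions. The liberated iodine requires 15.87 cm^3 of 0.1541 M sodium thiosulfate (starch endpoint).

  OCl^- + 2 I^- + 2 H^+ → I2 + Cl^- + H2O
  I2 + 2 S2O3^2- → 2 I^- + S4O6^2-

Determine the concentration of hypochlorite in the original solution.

0.9403 M

n(S2O3^2-) = 0.01587 × 0.1541 = 2.446 × 10^-3 mol
n(I2) = n(S2O3^2-)/2 = 1.223 × 10^-3 mol
n(OCl^-) in the aliquot = 1.223 × 10^-3 mol (1:1 ratio)
[OCl^-]_dilute = 1.223 × 10^-3 / 0.02560 = 0.04776 mol/L
[OCl^-]_original = 0.04776 × 100.0/5.080 = 0.9403 mol/L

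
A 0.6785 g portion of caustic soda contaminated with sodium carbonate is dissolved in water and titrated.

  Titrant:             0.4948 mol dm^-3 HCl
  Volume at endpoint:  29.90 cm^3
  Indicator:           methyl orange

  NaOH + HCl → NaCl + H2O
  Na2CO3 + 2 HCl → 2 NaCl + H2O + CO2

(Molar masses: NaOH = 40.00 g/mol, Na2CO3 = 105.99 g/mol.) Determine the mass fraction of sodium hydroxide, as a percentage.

47.88 %

n(HCl) = 0.02990 × 0.4948 = 0.01479 mol
Let x = n(NaOH), y = n(Na2CO3).
Titrant: 1x + 2y = 0.01479;  mass: 40.00x + 105.99y = 0.6785
Solving, x = 8.121 × 10^-3 mol, y = 3.337 × 10^-3 mol
mass of NaOH = 8.121 × 10^-3 × 40.00 = 0.3248 g
% NaOH = 0.3248 / 0.6785 × 100 = 47.88 %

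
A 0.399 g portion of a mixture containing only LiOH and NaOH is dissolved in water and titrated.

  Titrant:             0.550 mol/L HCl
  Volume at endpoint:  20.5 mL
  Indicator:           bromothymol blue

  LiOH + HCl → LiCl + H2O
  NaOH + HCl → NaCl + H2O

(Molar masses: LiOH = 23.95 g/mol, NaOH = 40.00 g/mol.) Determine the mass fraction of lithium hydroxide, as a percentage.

n(HCl) = 0.0205 × 0.550 = 0.0113 mol
Let x = n(LiOH), y = n(NaOH).
Titrant: 1x + 1y = 0.0113;  mass: 23.95x + 40.00y = 0.399
Solving, x = 3.24 × 10^-3 mol, y = 8.04 × 10^-3 mol
mass of LiOH = 3.24 × 10^-3 × 23.95 = 0.0776 g
% LiOH = 0.0776 / 0.399 × 100 = 19.4 %

19.4 %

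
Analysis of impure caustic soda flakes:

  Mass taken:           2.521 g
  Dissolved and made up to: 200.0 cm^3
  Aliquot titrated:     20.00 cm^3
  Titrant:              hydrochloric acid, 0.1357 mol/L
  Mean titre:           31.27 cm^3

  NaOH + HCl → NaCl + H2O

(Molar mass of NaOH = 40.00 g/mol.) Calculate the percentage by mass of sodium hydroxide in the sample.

67.33 %

n(HCl) per titration = 0.03127 × 0.1357 = 4.243 × 10^-3 mol
n(NaOH) in each aliquot = 4.243 × 10^-3 mol (1:1 ratio)
n(NaOH) in the whole flask = 4.243 × 10^-3 × 200.0/20.00 = 0.04243 mol
mass of NaOH = 0.04243 × 40.00 = 1.697 g
% NaOH = 1.697 / 2.521 × 100 = 67.33 %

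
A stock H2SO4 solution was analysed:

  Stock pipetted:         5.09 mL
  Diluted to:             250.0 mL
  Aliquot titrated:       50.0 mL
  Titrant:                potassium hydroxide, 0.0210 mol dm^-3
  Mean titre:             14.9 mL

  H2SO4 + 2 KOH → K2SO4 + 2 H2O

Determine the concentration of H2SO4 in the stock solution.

n(KOH) = 0.0149 × 0.0210 = 3.13 × 10^-4 mol
From the 1:2 ratio, n(H2SO4) in the aliquot = 1/2 × 3.13 × 10^-4 = 1.56 × 10^-4 mol
[H2SO4]_dilute = 1.56 × 10^-4 / 0.0500 = 0.00313 mol/L
Dilution factor = 250.0 / 5.09 = 49.12
[H2SO4]_stock = 0.00313 × 49.12 = 0.154 mol/L

0.154 mol/L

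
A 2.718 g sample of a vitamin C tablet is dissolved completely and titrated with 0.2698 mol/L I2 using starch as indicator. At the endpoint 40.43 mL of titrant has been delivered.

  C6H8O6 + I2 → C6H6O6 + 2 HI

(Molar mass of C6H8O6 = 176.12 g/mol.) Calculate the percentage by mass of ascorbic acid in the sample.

n(I2) = 0.04043 L × 0.2698 mol/L = 0.01091 mol
n(C6H8O6) = 0.01091 mol (1:1 ratio)
mass of C6H8O6 = 0.01091 × 176.12 g/mol = 1.921 g
% C6H8O6 = 1.921 / 2.718 × 100 = 70.68 %

70.68 %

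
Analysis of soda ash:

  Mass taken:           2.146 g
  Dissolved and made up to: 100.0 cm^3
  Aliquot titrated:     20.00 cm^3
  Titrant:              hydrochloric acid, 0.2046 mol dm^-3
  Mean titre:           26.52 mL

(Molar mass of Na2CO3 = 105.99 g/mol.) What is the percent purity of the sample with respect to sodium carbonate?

67.00 %

Na2CO3 + 2 HCl → 2 NaCl + H2O + CO2
n(HCl) per titration = 0.02652 × 0.2046 = 5.426 × 10^-3 mol
From the 1:2 ratio, n(Na2CO3) in each aliquot = 1/2 × 5.426 × 10^-3 = 2.713 × 10^-3 mol
n(Na2CO3) in the whole flask = 2.713 × 10^-3 × 100.0/20.00 = 0.01356 mol
mass of Na2CO3 = 0.01356 × 105.99 = 1.438 g
% Na2CO3 = 1.438 / 2.146 × 100 = 67.00 %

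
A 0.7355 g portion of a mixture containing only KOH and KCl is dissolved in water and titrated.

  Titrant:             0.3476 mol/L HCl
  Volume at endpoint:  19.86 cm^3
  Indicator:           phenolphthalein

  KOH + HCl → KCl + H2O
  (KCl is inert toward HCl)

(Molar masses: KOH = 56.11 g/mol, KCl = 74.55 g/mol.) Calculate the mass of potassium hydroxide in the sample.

0.3873 g

n(HCl) = 0.01986 × 0.3476 = 6.903 × 10^-3 mol
Let x = n(KOH), y = n(KCl).
Titrant: 1x = 6.903 × 10^-3;  mass: 56.11x + 74.55y = 0.7355
Solving, x = 6.903 × 10^-3 mol, y = 4.670 × 10^-3 mol
mass of KOH = 6.903 × 10^-3 × 56.11 = 0.3873 g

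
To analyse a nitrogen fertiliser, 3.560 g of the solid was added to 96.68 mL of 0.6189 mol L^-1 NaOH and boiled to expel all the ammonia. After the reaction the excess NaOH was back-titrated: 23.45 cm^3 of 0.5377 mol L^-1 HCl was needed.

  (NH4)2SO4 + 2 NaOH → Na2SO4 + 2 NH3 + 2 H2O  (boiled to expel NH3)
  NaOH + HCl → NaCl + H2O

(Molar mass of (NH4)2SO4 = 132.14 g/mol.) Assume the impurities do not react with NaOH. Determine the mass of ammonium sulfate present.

n(NaOH) added = 0.09668 × 0.6189 = 0.05984 mol
n(HCl) used in back-titration = 0.02345 × 0.5377 = 0.01261 mol
n(NaOH) left over = 0.01261 mol (1:1 ratio)
n(NaOH) consumed by analyte = 0.05984 − 0.01261 = 0.04723 mol
From the 1:2 ratio, n((NH4)2SO4) = 1/2 × 0.04723 = 0.02361 mol
mass of (NH4)2SO4 = 0.02361 × 132.14 = 3.120 g

3.120 g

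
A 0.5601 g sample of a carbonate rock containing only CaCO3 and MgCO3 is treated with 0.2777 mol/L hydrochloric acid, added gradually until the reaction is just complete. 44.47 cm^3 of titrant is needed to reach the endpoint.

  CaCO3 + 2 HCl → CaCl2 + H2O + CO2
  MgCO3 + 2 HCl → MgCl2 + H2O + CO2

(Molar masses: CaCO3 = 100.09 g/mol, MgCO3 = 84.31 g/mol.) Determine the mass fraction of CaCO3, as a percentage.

44.75 %

n(HCl) = 0.04447 × 0.2777 = 0.01235 mol
Let x = n(CaCO3), y = n(MgCO3).
Titrant: 2x + 2y = 0.01235;  mass: 100.09x + 84.31y = 0.5601
Solving, x = 2.504 × 10^-3 mol, y = 3.671 × 10^-3 mol
mass of CaCO3 = 2.504 × 10^-3 × 100.09 = 0.2506 g
% CaCO3 = 0.2506 / 0.5601 × 100 = 44.75 %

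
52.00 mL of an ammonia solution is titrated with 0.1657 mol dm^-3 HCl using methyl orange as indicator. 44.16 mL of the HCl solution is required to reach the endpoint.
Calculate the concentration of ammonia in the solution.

NH3 + HCl → NH4Cl
n(HCl) = 0.04416 L × 0.1657 mol/L = 7.317 × 10^-3 mol
n(NH3) = 7.317 × 10^-3 mol (1:1 mole ratio)
[NH3] = 7.317 × 10^-3 mol / 0.05200 L = 0.1407 mol/L

0.1407 mol/L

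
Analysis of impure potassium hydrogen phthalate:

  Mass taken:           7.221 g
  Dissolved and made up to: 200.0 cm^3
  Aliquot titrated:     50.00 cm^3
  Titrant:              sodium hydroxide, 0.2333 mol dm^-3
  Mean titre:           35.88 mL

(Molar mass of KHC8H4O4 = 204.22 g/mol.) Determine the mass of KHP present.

KHC8H4O4 + NaOH → KNaC8H4O4 + H2O
n(NaOH) per titration = 0.03588 × 0.2333 = 8.371 × 10^-3 mol
n(KHC8H4O4) in each aliquot = 8.371 × 10^-3 mol (1:1 ratio)
n(KHC8H4O4) in the whole flask = 8.371 × 10^-3 × 200.0/50.00 = 0.03348 mol
mass of KHC8H4O4 = 0.03348 × 204.22 = 6.838 g

6.838 g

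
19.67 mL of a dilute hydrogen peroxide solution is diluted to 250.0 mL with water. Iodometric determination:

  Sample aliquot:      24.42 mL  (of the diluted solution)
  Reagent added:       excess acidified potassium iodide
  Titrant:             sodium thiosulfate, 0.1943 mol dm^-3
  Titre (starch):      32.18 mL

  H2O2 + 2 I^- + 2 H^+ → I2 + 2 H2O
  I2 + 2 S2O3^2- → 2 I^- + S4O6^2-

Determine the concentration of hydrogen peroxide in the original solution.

1.627 mol/L

n(S2O3^2-) = 0.03218 × 0.1943 = 6.253 × 10^-3 mol
n(I2) = n(S2O3^2-)/2 = 3.126 × 10^-3 mol
n(H2O2) in the aliquot = 3.126 × 10^-3 mol (1:1 ratio)
[H2O2]_dilute = 3.126 × 10^-3 / 0.02442 = 0.1280 mol/L
[H2O2]_original = 0.1280 × 250.0/19.67 = 1.627 mol/L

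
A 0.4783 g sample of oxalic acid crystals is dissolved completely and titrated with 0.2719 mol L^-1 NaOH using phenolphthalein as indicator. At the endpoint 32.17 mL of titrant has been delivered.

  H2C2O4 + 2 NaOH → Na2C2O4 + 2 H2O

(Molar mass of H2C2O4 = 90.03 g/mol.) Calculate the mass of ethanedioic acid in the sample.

0.3937 g

n(NaOH) = 0.03217 L × 0.2719 mol/L = 8.747 × 10^-3 mol
From the 1:2 ratio, n(H2C2O4) = 1/2 × 8.747 × 10^-3 = 4.374 × 10^-3 mol
mass of H2C2O4 = 4.374 × 10^-3 × 90.03 g/mol = 0.3937 g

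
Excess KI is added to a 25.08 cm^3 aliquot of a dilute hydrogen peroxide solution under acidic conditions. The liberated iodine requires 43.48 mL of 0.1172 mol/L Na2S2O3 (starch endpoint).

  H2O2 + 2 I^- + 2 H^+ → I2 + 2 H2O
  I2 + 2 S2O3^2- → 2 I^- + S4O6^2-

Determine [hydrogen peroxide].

0.1016 mol/L

n(S2O3^2-) = 0.04348 × 0.1172 = 5.096 × 10^-3 mol
n(I2) = n(S2O3^2-)/2 = 2.548 × 10^-3 mol
n(H2O2) in the aliquot = 2.548 × 10^-3 mol (1:1 ratio)
[H2O2] = 2.548 × 10^-3 / 0.02508 = 0.1016 mol/L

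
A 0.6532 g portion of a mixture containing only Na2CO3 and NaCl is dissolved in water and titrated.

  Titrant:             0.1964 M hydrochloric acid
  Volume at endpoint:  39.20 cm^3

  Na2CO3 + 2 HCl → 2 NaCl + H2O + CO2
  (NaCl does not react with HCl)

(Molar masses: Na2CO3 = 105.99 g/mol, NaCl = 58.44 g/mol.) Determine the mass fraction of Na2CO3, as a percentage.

62.46 %

n(HCl) = 0.03920 × 0.1964 = 7.699 × 10^-3 mol
Let x = n(Na2CO3), y = n(NaCl).
Titrant: 2x = 7.699 × 10^-3;  mass: 105.99x + 58.44y = 0.6532
Solving, x = 3.849 × 10^-3 mol, y = 4.196 × 10^-3 mol
mass of Na2CO3 = 3.849 × 10^-3 × 105.99 = 0.4080 g
% Na2CO3 = 0.4080 / 0.6532 × 100 = 62.46 %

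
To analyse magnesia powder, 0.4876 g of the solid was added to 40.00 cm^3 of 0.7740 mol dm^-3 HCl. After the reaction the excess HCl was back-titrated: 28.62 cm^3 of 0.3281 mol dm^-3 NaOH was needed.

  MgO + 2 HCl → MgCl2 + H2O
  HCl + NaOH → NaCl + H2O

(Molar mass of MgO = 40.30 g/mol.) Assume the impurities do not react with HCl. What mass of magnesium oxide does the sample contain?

n(HCl) added = 0.04000 × 0.7740 = 0.03096 mol
n(NaOH) used in back-titration = 0.02862 × 0.3281 = 9.390 × 10^-3 mol
n(HCl) left over = 9.390 × 10^-3 mol (1:1 ratio)
n(HCl) consumed by analyte = 0.03096 − 9.390 × 10^-3 = 0.02157 mol
From the 1:2 ratio, n(MgO) = 1/2 × 0.02157 = 0.01078 mol
mass of MgO = 0.01078 × 40.30 = 0.4346 g

0.4346 g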